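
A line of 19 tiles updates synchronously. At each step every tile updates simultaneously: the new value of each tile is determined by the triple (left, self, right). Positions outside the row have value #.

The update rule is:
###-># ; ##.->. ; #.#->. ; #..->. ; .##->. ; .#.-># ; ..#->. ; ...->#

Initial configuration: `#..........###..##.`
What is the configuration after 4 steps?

..########..#......
...######...#.####.
.#..####..#.#..##..
.#...##...#.#......

.#...##...#.#......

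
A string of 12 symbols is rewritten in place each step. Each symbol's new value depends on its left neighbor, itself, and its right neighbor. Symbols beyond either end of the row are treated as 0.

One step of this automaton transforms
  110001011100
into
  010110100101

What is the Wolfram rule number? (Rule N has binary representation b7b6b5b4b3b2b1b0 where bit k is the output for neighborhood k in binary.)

position 8: 111 → 0  (bit 7 = 0)
position 1: 110 → 1  (bit 6 = 1)
position 6: 101 → 1  (bit 5 = 1)
position 2: 100 → 0  (bit 4 = 0)
position 0: 011 → 0  (bit 3 = 0)
position 5: 010 → 0  (bit 2 = 0)
position 4: 001 → 1  (bit 1 = 1)
position 3: 000 → 1  (bit 0 = 1)
bits b7..b0 = 01100011 = 99

99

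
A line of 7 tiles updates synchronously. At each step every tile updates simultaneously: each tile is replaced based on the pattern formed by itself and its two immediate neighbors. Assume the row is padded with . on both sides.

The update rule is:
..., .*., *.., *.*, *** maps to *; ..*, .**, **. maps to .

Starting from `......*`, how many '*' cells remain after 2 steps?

*****.*
.***.**
count of *: 5

5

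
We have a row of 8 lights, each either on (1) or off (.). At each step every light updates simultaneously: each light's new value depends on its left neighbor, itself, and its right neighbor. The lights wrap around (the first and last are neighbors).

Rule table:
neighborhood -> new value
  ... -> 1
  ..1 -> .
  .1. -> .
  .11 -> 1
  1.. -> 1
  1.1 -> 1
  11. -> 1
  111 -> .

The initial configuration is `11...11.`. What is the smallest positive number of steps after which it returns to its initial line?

1111.111
...111..
11.1.111
.11.11..
.1111111
11.....1
.11111.1
11...11.

8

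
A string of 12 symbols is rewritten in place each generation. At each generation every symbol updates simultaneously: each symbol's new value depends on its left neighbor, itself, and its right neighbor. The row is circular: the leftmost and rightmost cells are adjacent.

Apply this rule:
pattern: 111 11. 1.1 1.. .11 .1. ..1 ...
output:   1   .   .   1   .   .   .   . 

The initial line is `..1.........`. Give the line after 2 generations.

....1.......

...1........
....1.......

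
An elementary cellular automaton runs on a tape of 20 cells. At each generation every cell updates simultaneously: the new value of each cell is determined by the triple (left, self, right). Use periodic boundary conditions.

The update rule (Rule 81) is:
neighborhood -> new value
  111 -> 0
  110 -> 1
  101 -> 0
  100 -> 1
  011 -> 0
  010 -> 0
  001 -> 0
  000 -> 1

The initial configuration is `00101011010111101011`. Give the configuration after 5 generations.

00011000001100011000

generation 1: 10000001000000100001
generation 2: 11111100111110011100
generation 3: 00000110000011000110
generation 4: 11110011111001110011
generation 5: 00011000001100011000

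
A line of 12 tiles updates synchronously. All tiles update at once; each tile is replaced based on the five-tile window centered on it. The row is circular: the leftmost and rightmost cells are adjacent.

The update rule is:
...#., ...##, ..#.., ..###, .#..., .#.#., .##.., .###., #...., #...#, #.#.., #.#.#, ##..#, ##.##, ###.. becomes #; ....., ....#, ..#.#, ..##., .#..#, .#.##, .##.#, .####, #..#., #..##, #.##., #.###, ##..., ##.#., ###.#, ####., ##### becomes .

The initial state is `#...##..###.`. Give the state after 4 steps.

####.##.##..
#...#..#.##.
#####.......
#...#.#....#

#...#.#....#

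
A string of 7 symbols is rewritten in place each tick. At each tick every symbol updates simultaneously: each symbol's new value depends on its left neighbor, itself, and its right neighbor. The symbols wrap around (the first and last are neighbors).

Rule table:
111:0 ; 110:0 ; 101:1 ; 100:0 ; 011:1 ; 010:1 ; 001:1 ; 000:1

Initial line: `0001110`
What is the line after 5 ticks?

tick 1: 1111000
tick 2: 1000011
tick 3: 0011110
tick 4: 1110000
tick 5: 1000111

1000111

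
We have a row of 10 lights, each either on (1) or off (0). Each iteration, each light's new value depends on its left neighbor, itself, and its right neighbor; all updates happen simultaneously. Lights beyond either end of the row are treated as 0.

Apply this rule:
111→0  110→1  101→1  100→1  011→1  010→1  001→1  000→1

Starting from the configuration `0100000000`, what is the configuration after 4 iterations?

1000000001

iteration 1: 1111111111
iteration 2: 1000000001
iteration 3: 1111111111  (repeats iteration 1; period 2)
iteration 4: 1000000001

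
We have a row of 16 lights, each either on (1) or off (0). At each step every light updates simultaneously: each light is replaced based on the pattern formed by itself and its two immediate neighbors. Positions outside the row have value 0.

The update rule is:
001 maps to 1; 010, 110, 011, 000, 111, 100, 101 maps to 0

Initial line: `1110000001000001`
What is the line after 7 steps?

0010000010000000

step 1: 0000000010000010
step 2: 0000000100000100
step 3: 0000001000001000
step 4: 0000010000010000
step 5: 0000100000100000
step 6: 0001000001000000
step 7: 0010000010000000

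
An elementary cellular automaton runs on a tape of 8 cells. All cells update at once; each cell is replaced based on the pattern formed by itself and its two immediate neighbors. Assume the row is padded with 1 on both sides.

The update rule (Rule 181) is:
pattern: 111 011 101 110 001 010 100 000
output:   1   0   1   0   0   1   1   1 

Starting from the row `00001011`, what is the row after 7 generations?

11111010

11101101
11010010
10111011
01010101
11111110
11111101
11111010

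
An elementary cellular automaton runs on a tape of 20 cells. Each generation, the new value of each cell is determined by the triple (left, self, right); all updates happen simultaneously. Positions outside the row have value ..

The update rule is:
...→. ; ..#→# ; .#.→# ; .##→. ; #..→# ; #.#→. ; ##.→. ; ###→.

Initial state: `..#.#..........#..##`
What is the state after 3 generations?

.##.##........####..
#.....#......#....#.
##...###....###..###

##...###....###..###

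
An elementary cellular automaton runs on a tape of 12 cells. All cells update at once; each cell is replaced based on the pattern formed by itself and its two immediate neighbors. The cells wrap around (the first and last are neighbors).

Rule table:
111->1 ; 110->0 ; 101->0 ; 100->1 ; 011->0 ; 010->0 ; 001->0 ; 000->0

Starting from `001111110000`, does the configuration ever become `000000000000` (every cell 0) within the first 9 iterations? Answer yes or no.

no

iteration 1: 000111101000
iteration 2: 000011000100
iteration 3: 000000100010
iteration 4: 000000010001
iteration 5: 100000001000
iteration 6: 010000000100
iteration 7: 001000000010
iteration 8: 000100000001
iteration 9: 100010000000
iteration 9 is 100010000000, still not uniform 0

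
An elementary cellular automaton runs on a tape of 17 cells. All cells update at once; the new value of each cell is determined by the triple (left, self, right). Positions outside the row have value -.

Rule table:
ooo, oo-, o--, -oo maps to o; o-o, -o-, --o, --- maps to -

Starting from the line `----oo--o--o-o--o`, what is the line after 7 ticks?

----ooooooooo--o-

tick 1: ----ooo--o----o--
tick 2: ----oooo--o----o-
tick 3: ----ooooo--o----o
tick 4: ----oooooo--o----
tick 5: ----ooooooo--o---
tick 6: ----oooooooo--o--
tick 7: ----ooooooooo--o-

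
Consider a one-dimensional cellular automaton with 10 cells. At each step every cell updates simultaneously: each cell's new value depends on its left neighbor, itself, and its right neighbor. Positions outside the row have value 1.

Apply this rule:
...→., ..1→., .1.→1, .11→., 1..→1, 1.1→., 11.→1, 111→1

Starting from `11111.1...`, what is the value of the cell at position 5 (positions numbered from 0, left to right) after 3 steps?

11111.11..
11111..11.
111111..1.
position 5 holds 1

1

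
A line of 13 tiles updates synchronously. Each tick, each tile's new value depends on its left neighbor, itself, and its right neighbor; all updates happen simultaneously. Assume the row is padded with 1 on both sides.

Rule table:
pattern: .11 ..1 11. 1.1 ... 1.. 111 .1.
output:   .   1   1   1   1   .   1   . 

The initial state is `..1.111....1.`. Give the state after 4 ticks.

111.1.1.11.11

.1.1.11.111.1
1.1.1.11.111.
11.1.1.11.111
111.1.1.11.11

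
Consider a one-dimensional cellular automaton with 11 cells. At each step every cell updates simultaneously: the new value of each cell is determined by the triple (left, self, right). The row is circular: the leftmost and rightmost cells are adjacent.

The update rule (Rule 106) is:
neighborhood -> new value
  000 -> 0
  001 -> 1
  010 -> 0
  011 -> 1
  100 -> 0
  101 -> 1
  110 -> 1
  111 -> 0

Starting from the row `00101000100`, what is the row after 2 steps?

10100010000

step 1: 01010001000
step 2: 10100010000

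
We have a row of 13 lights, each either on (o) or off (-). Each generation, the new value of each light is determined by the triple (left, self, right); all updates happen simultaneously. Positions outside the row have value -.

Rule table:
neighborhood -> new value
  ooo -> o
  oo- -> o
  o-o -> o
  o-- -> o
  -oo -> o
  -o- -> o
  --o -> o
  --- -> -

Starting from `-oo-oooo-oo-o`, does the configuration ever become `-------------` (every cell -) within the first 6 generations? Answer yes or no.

no

generation 1: ooooooooooooo
generation 2: ooooooooooooo  (fixed point — unchanged through generation 6)
generation 6 is ooooooooooooo, still not uniform -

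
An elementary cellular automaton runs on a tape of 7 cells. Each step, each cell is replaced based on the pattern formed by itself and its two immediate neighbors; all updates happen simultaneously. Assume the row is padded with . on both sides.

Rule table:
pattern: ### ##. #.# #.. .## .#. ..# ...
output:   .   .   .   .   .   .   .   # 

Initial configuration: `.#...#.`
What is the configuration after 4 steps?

...#...
##...##
...#...  (repeats step 1; period 2)
step 4: ##...##

##...##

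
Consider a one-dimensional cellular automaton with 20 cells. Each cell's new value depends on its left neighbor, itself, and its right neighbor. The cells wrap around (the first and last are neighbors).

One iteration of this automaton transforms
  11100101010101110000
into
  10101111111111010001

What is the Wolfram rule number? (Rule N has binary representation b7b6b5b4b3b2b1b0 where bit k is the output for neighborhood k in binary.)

position 1: 111 → 0  (bit 7 = 0)
position 2: 110 → 1  (bit 6 = 1)
position 6: 101 → 1  (bit 5 = 1)
position 3: 100 → 0  (bit 4 = 0)
position 0: 011 → 1  (bit 3 = 1)
position 5: 010 → 1  (bit 2 = 1)
position 4: 001 → 1  (bit 1 = 1)
position 17: 000 → 0  (bit 0 = 0)
bits b7..b0 = 01101110 = 110

110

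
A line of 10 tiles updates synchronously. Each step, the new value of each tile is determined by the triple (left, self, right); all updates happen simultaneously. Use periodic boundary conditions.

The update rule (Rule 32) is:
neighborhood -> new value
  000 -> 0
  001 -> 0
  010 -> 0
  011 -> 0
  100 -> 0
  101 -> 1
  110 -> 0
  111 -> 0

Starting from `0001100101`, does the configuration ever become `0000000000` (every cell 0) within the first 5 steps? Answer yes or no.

yes

0000000010
0000000000
all cells are 0 at step 2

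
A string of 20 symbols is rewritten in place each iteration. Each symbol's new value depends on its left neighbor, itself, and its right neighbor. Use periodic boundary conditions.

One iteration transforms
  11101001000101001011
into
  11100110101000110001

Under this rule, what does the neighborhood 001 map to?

1

At position 6 the neighborhood is 001; the next row has 1 there.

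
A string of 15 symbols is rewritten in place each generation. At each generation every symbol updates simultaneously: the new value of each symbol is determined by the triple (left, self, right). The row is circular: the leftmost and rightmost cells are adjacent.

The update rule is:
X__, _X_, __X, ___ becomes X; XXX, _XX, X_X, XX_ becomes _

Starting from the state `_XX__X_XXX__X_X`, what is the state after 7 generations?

___XXX____XXXX_

___XXX____XXX_X
XXX___XXXX____X
___XXX____XXXX_
XXX___XXXX____X  (repeats generation 2; period 2)
generation 7: ___XXX____XXXX_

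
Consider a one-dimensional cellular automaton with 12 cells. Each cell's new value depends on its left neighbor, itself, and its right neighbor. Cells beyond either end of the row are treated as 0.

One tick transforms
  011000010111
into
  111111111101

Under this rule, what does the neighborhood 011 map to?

At position 1 the neighborhood is 011; the next row has 1 there.

1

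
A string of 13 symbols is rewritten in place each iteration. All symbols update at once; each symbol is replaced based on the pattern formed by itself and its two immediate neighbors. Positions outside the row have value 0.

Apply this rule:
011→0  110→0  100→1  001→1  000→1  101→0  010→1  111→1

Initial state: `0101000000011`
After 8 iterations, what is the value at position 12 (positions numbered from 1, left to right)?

1101111111100
0000111111011
1111011110000
0110001101111
1001110000110
1110101111001
0100100110111
1111111000010
position 12 holds 1

1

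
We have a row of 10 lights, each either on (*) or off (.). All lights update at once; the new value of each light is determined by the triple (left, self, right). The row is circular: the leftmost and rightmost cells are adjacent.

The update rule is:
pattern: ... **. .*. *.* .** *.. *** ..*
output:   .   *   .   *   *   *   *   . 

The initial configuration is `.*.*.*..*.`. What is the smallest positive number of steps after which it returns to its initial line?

..*.*.*..*
*..*.*.*..
.*..*.*.*.
..*..*.*.*
*..*..*.*.
.*..*..*.*
*.*..*..*.
.*.*..*..*
*.*.*..*..
.*.*.*..*.

10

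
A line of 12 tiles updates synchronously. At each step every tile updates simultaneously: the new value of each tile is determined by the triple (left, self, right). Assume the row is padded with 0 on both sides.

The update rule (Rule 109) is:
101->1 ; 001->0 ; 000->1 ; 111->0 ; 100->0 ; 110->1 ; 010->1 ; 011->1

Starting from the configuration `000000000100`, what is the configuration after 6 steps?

111111110101
100000011111
101111010001
111001110101
101001011111
111001110001

111001110001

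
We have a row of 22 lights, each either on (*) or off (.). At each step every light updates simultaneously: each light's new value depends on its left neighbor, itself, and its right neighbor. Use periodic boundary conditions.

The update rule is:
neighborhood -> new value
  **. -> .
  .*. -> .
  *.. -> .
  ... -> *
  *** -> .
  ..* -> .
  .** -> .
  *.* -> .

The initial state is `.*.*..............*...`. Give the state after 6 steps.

.***..............*...

.....************...**
.***..............*...
.....************...**  (repeats step 1; period 2)
step 6: .***..............*...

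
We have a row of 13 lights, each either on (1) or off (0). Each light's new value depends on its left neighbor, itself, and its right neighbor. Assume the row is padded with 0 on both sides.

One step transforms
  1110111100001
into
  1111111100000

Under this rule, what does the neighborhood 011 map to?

1

At position 0 the neighborhood is 011; the next row has 1 there.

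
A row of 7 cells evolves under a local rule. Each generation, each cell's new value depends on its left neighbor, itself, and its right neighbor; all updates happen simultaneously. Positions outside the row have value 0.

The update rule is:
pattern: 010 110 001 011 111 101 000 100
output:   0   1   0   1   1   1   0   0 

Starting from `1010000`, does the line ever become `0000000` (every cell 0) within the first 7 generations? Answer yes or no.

yes

0100000
0000000
all cells are 0 at generation 2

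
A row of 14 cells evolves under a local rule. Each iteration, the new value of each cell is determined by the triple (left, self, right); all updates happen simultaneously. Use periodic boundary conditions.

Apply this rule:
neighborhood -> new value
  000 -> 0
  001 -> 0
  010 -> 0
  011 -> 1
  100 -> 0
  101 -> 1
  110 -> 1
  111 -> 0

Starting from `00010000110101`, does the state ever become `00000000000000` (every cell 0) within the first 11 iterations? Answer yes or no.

yes

00000000111010
00000000101100
00000000011100
00000000010100
00000000001000
00000000000000
all cells are 0 at iteration 6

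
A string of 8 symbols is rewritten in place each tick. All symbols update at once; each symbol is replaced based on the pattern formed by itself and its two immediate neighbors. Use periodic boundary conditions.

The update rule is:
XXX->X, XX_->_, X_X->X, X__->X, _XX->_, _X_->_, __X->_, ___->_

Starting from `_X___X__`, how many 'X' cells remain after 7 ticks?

__X___X_
___X___X
X___X___
_X___X__  (repeats tick 0; period 4)
tick 7: X___X___
count of X: 2

2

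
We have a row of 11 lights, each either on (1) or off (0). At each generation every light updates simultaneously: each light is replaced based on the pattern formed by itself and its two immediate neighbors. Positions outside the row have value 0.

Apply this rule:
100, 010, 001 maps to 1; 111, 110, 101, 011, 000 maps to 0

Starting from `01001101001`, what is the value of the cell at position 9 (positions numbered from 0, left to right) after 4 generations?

0

11110001111
00001010000
00011011000
00100000100
position 9 holds 0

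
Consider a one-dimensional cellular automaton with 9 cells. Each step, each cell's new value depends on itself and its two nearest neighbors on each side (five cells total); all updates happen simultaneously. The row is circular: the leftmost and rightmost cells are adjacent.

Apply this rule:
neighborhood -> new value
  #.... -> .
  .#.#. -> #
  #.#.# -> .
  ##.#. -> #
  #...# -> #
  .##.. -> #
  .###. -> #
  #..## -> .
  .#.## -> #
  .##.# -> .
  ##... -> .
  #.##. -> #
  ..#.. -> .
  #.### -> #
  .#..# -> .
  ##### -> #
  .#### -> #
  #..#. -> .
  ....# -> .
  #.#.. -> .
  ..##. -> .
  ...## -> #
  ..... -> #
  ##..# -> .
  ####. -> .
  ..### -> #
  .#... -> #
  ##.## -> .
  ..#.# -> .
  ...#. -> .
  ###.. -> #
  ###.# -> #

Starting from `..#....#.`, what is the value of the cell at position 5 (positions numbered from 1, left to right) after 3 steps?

#..#....#
#...#..#.
.##.....#
position 5 holds .

.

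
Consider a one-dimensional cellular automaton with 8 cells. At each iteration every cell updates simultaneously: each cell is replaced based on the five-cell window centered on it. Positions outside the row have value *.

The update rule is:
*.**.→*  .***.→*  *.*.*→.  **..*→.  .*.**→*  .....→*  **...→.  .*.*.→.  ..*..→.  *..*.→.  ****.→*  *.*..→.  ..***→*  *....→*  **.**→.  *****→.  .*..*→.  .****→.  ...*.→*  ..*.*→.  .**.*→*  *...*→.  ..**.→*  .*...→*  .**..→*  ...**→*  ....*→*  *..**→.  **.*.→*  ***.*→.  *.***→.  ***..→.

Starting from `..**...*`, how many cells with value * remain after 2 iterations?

3

..**..**
..**..*.
count of *: 3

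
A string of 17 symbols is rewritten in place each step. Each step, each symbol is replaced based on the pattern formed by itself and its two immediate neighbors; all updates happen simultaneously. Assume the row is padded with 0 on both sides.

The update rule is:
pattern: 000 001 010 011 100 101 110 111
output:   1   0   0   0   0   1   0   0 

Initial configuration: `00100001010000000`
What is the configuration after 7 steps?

10001100100111111
00100000000000000
10001111111111111
00100000000000000  (repeats step 2; period 2)
step 7: 10001111111111111

10001111111111111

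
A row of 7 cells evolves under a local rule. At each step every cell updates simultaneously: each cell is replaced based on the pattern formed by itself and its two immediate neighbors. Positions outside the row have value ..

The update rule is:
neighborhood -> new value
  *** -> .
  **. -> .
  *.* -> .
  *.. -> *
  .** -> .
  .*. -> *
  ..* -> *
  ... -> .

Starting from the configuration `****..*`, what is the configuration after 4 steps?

.*...*.

....***
...*...
..***..
.*...*.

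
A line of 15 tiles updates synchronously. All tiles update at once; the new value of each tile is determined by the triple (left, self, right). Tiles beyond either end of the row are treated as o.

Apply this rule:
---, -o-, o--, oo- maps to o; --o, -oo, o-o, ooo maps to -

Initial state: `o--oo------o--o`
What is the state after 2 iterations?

oo--oooooo-oo--
-oo------o--oo-

-oo------o--oo-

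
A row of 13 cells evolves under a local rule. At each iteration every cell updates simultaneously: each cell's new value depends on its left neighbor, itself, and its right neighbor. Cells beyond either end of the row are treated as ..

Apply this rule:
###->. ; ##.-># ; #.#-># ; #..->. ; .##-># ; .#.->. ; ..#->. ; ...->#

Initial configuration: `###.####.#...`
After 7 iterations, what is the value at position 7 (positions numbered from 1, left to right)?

#

iteration 1: #.###..##..##
iteration 2: .##.#..##..##
iteration 3: .###...##..##
iteration 4: .#.#.#.##..##
iteration 5: ..#.#.###..##
iteration 6: #..#.##.#..##
iteration 7: ....####...##
position 7 holds #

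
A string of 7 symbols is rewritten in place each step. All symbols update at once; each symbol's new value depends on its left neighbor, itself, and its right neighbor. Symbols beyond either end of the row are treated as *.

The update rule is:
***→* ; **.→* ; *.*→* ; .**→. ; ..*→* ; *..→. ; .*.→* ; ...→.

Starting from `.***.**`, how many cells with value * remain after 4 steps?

*.***.*
**.***.
***.***
****.**
count of *: 6

6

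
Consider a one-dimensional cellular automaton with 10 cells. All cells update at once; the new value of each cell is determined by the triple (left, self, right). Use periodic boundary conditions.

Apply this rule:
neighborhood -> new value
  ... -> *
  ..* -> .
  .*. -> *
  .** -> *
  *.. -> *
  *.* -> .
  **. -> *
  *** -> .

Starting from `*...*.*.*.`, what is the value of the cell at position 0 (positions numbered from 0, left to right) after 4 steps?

*

***.*.*.*.
*.*.*.*.*.
*.*.*.*.*.  (fixed point — unchanged through step 4)
position 0 holds *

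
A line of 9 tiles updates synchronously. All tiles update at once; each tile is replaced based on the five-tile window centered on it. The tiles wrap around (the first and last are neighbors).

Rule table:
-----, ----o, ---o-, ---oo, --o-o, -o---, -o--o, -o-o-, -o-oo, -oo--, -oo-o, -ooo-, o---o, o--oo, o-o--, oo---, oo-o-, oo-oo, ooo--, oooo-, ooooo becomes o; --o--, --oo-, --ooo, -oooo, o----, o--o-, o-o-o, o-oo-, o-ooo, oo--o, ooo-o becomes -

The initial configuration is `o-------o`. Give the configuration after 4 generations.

oo-ooooo-
-oo--oo-o
o-o-o-oo-
-o-o-o-oo

-o-o-o-oo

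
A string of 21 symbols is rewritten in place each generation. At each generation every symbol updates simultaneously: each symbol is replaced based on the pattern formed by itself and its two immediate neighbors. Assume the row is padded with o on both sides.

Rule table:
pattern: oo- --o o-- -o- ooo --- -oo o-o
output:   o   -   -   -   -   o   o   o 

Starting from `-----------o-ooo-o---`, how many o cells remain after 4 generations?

-ooooooooo--oo-oo--o-
oo-------o--ooooo---o
-o-ooooo----o---o-o-o
o-oo---o-oo---o--o-oo
count of o: 10

10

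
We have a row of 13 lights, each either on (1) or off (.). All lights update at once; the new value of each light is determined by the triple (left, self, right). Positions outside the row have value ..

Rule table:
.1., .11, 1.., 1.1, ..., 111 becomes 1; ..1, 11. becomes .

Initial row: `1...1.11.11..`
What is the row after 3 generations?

generation 1: 111.111.11.11
generation 2: 11.111.11.11.
generation 3: 1.111.11.11.1

1.111.11.11.1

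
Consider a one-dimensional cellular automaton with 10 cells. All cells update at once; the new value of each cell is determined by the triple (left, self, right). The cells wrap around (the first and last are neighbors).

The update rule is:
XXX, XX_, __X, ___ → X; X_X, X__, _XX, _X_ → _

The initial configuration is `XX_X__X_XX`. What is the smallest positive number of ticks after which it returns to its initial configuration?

30

XX___X___X
XX_XX__XX_
_X__X_X_X_
X__X______
__X__XXXXX
_X__X_XXXX
___X___XXX
_XX__XX_XX
__X_X_X__X
_X______X_
X__XXXXX__
__X_XXXX_X
_X___XXX__
X__XX_XX_X
X_X_X__X__
______X__X
_XXXXX__X_
X_XXXX_X__
___XXX___X
_XX_XX_XX_
X_X__X__X_
____X__X__
XXXX__X__X
XXXX_X__X_
_XXX___X__
X_XX_XX__X
X__X__X_X_
__X__X____
XX__X__XXX
XX_X__X_XX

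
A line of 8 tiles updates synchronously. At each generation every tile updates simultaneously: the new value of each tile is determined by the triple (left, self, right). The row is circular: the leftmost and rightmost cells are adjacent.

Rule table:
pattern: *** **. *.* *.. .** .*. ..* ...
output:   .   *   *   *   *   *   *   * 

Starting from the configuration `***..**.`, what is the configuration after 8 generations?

***.....

generation 1: *.******
generation 2: ***.....
generation 3: *.******  (repeats generation 1; period 2)
generation 8: ***.....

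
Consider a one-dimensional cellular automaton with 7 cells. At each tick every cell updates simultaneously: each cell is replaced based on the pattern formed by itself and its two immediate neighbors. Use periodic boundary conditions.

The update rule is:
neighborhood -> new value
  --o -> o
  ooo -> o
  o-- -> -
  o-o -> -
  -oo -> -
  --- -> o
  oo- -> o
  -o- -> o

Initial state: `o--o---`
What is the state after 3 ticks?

o-oo-o-

o-oo-oo
o--o--o
o-oo-o-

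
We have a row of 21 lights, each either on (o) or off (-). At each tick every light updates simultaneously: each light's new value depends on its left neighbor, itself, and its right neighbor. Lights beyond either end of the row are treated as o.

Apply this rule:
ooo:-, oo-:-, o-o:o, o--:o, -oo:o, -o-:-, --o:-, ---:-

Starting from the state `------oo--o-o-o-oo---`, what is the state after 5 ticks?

o-----o-o--o-o-oo-o--
-o-----o-o--o-oo-o-o-
o-o-----o-o--oo-o-o-o
-o-o-----o-o-o-o-o-oo
o-o-o-----o-o-o-o-oo-

o-o-o-----o-o-o-o-oo-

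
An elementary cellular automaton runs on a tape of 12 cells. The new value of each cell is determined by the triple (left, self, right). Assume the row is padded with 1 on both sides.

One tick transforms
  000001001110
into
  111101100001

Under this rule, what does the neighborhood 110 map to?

0

At position 10 the neighborhood is 110; the next row has 0 there.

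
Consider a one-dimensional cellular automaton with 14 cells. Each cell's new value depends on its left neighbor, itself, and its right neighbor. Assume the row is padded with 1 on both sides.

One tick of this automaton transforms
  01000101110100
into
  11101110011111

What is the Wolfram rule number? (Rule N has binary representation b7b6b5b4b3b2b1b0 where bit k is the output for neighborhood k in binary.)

position 8: 111 → 0  (bit 7 = 0)
position 9: 110 → 1  (bit 6 = 1)
position 0: 101 → 1  (bit 5 = 1)
position 2: 100 → 1  (bit 4 = 1)
position 7: 011 → 0  (bit 3 = 0)
position 1: 010 → 1  (bit 2 = 1)
position 4: 001 → 1  (bit 1 = 1)
position 3: 000 → 0  (bit 0 = 0)
bits b7..b0 = 01110110 = 118

118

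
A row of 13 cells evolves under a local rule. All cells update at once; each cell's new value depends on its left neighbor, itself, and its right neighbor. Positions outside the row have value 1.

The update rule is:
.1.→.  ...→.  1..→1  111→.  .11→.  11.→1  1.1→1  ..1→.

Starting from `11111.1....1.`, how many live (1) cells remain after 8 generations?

....11.1....1
1....11.1....
11....11.1...
.11....11.1..
1.11....11.1.
11.11....11.1
.11.11....11.
1.11.11....11
count of 1: 7

7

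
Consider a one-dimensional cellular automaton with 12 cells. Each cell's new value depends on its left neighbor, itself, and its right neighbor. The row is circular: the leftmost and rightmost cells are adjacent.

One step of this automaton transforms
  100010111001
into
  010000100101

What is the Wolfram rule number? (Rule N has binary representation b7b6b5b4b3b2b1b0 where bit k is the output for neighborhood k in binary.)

position 7: 111 → 0  (bit 7 = 0)
position 0: 110 → 0  (bit 6 = 0)
position 5: 101 → 0  (bit 5 = 0)
position 1: 100 → 1  (bit 4 = 1)
position 6: 011 → 1  (bit 3 = 1)
position 4: 010 → 0  (bit 2 = 0)
position 3: 001 → 0  (bit 1 = 0)
position 2: 000 → 0  (bit 0 = 0)
bits b7..b0 = 00011000 = 24

24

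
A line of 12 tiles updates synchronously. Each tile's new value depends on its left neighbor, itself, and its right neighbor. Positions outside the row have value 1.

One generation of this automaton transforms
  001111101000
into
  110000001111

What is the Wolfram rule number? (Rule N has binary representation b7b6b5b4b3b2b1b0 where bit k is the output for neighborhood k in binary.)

23

position 3: 111 → 0  (bit 7 = 0)
position 6: 110 → 0  (bit 6 = 0)
position 7: 101 → 0  (bit 5 = 0)
position 0: 100 → 1  (bit 4 = 1)
position 2: 011 → 0  (bit 3 = 0)
position 8: 010 → 1  (bit 2 = 1)
position 1: 001 → 1  (bit 1 = 1)
position 10: 000 → 1  (bit 0 = 1)
bits b7..b0 = 00010111 = 23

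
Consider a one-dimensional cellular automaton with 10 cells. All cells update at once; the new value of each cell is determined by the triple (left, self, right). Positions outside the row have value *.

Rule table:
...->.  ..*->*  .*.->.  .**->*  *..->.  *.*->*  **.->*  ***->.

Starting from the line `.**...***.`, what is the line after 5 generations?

***.*.****

generation 1: ***..**.**
generation 2: ..*.*****.
generation 3: .*.**...**
generation 4: *.***..**.
generation 5: ***.*.****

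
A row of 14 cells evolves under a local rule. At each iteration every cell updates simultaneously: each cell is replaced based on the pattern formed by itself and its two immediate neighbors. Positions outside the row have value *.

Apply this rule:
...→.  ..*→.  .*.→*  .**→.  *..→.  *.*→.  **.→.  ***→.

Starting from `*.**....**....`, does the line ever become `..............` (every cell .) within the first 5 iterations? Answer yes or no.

yes

..............
all cells are . at iteration 1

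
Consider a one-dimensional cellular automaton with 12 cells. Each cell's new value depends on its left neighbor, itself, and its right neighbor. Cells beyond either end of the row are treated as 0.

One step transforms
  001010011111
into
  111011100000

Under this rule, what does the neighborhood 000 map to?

At position 0 the neighborhood is 000; the next row has 1 there.

1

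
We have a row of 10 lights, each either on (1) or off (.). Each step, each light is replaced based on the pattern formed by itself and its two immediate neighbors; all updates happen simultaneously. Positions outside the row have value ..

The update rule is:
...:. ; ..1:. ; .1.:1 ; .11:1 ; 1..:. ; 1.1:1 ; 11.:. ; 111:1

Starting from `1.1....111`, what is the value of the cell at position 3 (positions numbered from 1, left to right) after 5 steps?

111....11.
11.....1..
1......1..
1......1..  (fixed point — unchanged through step 5)
position 3 holds .

.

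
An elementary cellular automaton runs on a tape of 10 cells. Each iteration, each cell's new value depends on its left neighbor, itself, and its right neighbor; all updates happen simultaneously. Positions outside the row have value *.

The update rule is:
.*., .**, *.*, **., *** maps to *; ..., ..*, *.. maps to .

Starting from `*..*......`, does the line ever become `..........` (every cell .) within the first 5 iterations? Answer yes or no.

no

iteration 1: *..*......  (fixed point — unchanged through iteration 5)
iteration 5 is *..*......, still not uniform .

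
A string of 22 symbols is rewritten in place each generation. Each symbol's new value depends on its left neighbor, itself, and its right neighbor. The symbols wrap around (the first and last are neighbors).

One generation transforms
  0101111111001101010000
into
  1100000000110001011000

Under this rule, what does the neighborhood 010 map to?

1

At position 1 the neighborhood is 010; the next row has 1 there.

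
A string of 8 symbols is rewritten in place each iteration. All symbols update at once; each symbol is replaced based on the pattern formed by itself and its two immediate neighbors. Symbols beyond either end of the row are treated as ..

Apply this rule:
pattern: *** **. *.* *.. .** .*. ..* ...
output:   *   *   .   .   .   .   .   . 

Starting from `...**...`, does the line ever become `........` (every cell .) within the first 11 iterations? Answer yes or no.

iteration 1: ....*...
iteration 2: ........
all cells are . at iteration 2

yes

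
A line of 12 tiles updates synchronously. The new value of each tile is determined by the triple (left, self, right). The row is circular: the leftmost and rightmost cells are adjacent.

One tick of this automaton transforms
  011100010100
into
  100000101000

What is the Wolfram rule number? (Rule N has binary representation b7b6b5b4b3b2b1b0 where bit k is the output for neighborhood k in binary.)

34

position 2: 111 → 0  (bit 7 = 0)
position 3: 110 → 0  (bit 6 = 0)
position 8: 101 → 1  (bit 5 = 1)
position 4: 100 → 0  (bit 4 = 0)
position 1: 011 → 0  (bit 3 = 0)
position 7: 010 → 0  (bit 2 = 0)
position 0: 001 → 1  (bit 1 = 1)
position 5: 000 → 0  (bit 0 = 0)
bits b7..b0 = 00100010 = 34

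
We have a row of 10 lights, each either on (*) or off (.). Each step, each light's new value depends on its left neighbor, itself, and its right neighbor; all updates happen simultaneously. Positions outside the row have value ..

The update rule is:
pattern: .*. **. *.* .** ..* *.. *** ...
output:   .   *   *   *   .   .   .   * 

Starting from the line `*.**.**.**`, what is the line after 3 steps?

...*****..

.*********
.*.......*
...*****..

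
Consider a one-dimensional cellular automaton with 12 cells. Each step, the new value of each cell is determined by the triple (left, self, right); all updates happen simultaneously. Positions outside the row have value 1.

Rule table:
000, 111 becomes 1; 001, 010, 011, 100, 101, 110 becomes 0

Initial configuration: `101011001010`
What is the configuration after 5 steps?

000000000000
011111111110
001111111100
000111111000
010011110010

010011110010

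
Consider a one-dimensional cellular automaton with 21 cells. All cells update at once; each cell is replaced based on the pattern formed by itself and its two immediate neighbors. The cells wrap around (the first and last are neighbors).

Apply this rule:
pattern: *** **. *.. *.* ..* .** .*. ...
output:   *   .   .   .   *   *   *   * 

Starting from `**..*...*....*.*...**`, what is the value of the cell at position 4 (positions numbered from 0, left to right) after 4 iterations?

*

*..**.***.****.*.****
..**..**..***..*.****
.**..**..***..**.***.
**..**..***..**..**..
position 4 holds *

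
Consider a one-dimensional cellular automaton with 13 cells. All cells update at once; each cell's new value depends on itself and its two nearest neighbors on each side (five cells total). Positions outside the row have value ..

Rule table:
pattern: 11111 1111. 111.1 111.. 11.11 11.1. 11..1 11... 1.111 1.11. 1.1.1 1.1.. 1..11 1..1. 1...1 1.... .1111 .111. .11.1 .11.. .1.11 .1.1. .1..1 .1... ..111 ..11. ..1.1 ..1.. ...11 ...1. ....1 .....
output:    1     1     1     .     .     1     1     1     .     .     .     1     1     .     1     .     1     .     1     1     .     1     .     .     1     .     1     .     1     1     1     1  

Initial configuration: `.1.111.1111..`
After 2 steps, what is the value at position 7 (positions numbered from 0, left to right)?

11...1..11.1.
.1111..1.111.
position 7 holds 1

1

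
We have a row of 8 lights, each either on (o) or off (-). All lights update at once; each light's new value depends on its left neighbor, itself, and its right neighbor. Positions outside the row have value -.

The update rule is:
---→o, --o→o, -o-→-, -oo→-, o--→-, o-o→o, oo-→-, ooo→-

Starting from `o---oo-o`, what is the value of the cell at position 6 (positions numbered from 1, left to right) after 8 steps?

-

--oo--o-
oo---o--
---oo--o
ooo---o-
----oo--
oooo---o
-----oo-
ooooo---
position 6 holds -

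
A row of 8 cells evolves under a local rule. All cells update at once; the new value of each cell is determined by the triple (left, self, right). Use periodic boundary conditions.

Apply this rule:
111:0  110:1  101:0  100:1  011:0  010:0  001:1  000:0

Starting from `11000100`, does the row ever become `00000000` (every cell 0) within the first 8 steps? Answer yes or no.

no

01101011
00100001
11010010
01001100
10110110
00010010
00101101
11000100
step 8 is 11000100, still not uniform 0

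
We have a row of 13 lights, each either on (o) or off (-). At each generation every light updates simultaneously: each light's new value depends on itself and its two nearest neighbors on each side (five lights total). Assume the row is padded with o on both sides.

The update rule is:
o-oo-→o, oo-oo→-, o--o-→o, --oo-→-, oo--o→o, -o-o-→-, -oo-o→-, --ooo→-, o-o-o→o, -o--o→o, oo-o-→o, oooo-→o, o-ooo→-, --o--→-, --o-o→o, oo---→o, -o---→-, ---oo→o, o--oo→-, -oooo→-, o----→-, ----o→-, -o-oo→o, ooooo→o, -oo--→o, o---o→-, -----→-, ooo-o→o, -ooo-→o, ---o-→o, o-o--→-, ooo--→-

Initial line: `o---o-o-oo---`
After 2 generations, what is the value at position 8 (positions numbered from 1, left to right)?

-

-o-oo-ooooo-o
oooo----ooo--
position 8 holds -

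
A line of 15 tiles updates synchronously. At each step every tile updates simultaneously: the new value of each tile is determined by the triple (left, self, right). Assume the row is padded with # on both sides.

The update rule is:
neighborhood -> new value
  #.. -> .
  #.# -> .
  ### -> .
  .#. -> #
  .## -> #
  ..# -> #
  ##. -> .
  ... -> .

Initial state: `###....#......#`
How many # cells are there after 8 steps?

6

......##.....##
.....##.....##.
....##.....##..
...##.....##..#
..##.....##..##
.##.....##..##.
.#.....##..##..
.#....##..##..#
count of #: 6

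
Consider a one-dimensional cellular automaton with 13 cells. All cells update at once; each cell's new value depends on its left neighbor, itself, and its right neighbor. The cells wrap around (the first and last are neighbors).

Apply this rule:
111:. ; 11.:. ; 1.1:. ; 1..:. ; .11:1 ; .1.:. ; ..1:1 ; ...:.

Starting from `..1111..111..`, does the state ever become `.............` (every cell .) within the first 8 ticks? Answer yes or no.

.11....11....
11....11.....
1....11.....1
....11.....11
...11.....11.
..11.....11..
.11.....11...
11.....11....
tick 8 is 11.....11...., still not uniform .

no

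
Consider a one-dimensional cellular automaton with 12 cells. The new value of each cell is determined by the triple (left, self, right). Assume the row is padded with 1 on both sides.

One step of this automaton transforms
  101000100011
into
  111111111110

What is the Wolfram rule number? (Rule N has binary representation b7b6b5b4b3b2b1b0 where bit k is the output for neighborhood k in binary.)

127

position 11: 111 → 0  (bit 7 = 0)
position 0: 110 → 1  (bit 6 = 1)
position 1: 101 → 1  (bit 5 = 1)
position 3: 100 → 1  (bit 4 = 1)
position 10: 011 → 1  (bit 3 = 1)
position 2: 010 → 1  (bit 2 = 1)
position 5: 001 → 1  (bit 1 = 1)
position 4: 000 → 1  (bit 0 = 1)
bits b7..b0 = 01111111 = 127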